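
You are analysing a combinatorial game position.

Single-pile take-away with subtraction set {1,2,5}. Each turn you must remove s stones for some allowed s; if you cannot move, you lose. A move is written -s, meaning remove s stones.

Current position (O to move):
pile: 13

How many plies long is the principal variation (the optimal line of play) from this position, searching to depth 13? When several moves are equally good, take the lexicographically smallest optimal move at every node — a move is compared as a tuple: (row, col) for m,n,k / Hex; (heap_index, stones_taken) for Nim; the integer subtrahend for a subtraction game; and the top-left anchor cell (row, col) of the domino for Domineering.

PV length from [13]: 9 plies

p1 O@[13]: -1[12]+1* -2[11]-1 -5[8]-1
p2 X@[12]: -1[11]-1* -2[10]-1 -5[7]-1
p3 O@[11]: -1[10]-1 -2[9]+1* -5[6]+1
p4 X@[9]: -1[8]-1* -2[7]-1 -5[4]-1
p5 O@[8]: -1[7]-1 -2[6]+1* -5[3]+1
p6 X@[6]: -1[5]-1* -2[4]-1 -5[1]-1
p7 O@[5]: -1[4]-1 -2[3]+1* -5[0]+1
p8 X@[3]: -1[2]-1* -2[1]-1
p9 O@[2]: -1[1]-1 -2[0]+1*
p10 X@[0] terminal -1; root [13] d13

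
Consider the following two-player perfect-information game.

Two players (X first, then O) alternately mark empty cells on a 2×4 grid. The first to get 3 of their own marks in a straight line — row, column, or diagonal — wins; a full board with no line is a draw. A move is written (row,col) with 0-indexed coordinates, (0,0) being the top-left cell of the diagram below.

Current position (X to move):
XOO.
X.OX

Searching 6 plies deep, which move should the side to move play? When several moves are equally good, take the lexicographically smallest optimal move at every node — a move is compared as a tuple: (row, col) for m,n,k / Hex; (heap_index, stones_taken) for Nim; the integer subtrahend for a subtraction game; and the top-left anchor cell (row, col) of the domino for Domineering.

X's best at [XOO./X.OX]: (0,3)

p1 X@[XOO./X.OX]: (0,3)[XOOX/X.OX]+0* (1,1)[XOO./XXOX]-1
p2 O@[XOOX/X.OX]: (1,1)[XOOX/XOOX]+0*
p3 X@[XOOX/XOOX] terminal +0; root [XOO./X.OX] d6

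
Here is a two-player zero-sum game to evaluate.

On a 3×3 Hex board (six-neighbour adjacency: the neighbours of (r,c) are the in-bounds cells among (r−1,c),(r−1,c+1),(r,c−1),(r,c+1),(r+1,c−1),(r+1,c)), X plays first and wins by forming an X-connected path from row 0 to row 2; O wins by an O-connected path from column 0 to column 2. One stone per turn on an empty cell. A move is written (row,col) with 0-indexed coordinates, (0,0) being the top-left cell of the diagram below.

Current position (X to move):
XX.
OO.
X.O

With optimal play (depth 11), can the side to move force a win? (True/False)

ply 1, X at XX./OO./X.O | (0,2)=-1→XXX/OO./X.O*; (1,2)=-1→XX./OOX/X.O; (2,1)=-1→XX./OO./XXO
ply 2, O at XXX/OO./X.O | (1,2)=+1→XXX/OOO/X.O*; (2,1)=+1→XXX/OO./XOO
ply 3: XXX/OOO/X.O is terminal -1 (X); from XX./OO./X.O depth 11

X winning at [XX./OO./X.O]: False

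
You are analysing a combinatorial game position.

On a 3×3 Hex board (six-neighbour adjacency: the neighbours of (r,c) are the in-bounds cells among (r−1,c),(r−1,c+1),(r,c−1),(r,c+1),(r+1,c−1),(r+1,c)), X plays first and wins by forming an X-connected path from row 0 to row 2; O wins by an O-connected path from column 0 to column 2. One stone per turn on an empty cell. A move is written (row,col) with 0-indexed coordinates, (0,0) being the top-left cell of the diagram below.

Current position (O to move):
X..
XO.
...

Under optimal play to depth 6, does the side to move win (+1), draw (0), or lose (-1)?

value(X../XO./..., O) = +1

[X../XO./...] O move#1: (0,1):-1/XO./XO./..., (0,2):-1/X.O/XO./..., (1,2):-1/X../XOO/..., (2,0):+1/X../XO./O..*, (2,1):-1/X../XO./.O., (2,2):-1/X../XO./..O
[X../XO./O..] X move#2: (0,1):-1/XX./XO./O..*, (0,2):-1/X.X/XO./O.., (1,2):-1/X../XOX/O.., (2,1):-1/X../XO./OX., (2,2):-1/X../XO./O.X
[XX./XO./O..] O move#3: (0,2):+1/XXO/XO./O..*, (1,2):+1/XX./XOO/O.., (2,1):+1/XX./XO./OO., (2,2):+1/XX./XO./O.O
[XXO/XO./O..] end (terminal -1, X#4); searched X../XO./... to 6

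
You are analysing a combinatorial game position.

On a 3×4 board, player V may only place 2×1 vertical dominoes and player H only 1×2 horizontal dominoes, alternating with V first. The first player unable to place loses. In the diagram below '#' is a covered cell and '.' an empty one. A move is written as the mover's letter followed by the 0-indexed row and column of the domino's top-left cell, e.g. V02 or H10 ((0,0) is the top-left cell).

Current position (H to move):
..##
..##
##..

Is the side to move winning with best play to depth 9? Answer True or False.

H winning at [..##/..##/##..]: True

[..##/..##/##..] H move#1: H00:+1/####/..##/##..*, H10:+1/..##/####/##.., H22:-1/..##/..##/####
[####/..##/##..] end (terminal -1, V#2); searched ..##/..##/##.. to 9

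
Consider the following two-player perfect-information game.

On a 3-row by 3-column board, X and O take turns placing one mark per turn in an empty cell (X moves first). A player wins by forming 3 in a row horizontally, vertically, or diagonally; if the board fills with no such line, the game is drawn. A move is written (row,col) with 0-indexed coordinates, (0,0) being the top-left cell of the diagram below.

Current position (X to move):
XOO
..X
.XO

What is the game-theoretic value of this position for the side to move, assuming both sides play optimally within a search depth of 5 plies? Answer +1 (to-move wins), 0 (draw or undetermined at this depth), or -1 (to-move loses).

p1 X@[XOO/..X/.XO]: (1,0)[XOO/X.X/.XO]+1* (1,1)[XOO/.XX/.XO]+0 (2,0)[XOO/..X/XXO]+0
p2 O@[XOO/X.X/.XO]: (1,1)[XOO/XOX/.XO]-1* (2,0)[XOO/X.X/OXO]-1
p3 X@[XOO/XOX/.XO]: (2,0)[XOO/XOX/XXO]+1*
p4 O@[XOO/XOX/XXO] terminal -1; root [XOO/..X/.XO] d5

value(XOO/..X/.XO, X) = +1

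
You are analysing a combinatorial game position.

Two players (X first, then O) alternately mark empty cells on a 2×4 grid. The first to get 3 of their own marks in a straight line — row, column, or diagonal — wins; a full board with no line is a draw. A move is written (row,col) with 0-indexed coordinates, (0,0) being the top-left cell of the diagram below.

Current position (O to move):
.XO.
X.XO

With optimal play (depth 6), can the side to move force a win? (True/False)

[.XO./X.XO] O move#1: (0,0):-1/OXO./X.XO, (0,3):-1/.XOO/X.XO, (1,1):+0/.XO./XOXO*
[.XO./XOXO] X move#2: (0,0):+0/XXO./XOXO*, (0,3):+0/.XOX/XOXO
[XXO./XOXO] O move#3: (0,3):+0/XXOO/XOXO*
[XXOO/XOXO] end (terminal +0, X#4); searched .XO./X.XO to 6

O winning at [.XO./X.XO]: False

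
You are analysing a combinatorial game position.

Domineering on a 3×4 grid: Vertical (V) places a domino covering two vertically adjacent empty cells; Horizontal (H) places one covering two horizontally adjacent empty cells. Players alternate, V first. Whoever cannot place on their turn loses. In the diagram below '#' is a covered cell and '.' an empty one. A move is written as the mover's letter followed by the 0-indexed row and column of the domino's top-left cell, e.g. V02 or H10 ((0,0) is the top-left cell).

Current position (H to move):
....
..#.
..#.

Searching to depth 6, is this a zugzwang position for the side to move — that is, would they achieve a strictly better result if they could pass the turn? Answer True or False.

zugzwang(..../..#./..#., H) = False

[..../..#./..#.] H move#1: H00:-1/##../..#./..#., H01:-1/.##./..#./..#., H02:-1/..##/..#./..#., H10:+1/..../###./..#.*, H20:-1/..../..#./###.
[..../###./..#.] V move#2: V03:-1/...#/####/..#.*, V13:-1/..../####/..##
[...#/####/..#.] H move#3: H00:+1/##.#/####/..#.*, H01:+1/.###/####/..#., H20:+1/...#/####/###.
[##.#/####/..#.] end (terminal -1, V#4); searched ..../..#./..#. to 6
suppose H passes — search the same position with V to move:
pass> [..../..#./..#.] V move#1: V00:+1/#.../#.#./..#.*, V01:+1/.#../.##./..#., V03:-1/...#/..##/..#., V10:+1/..../#.#./#.#., V11:+1/..../.##./.##., V13:-1/..../..##/..##
pass> [#.../#.#./..#.] H move#2: H01:-1/###./#.#./..#.*, H02:-1/#.##/#.#./..#., H20:-1/#.../#.#./###.
pass> [###./#.#./..#.] V move#3: V03:-1/####/#.##/..#., V11:+1/###./###./.##.*, V13:-1/###./#.##/..##
pass> [###./###./.##.] end (terminal -1, H#4); searched ..../..#./..#. to 6
for H: play +1, pass -1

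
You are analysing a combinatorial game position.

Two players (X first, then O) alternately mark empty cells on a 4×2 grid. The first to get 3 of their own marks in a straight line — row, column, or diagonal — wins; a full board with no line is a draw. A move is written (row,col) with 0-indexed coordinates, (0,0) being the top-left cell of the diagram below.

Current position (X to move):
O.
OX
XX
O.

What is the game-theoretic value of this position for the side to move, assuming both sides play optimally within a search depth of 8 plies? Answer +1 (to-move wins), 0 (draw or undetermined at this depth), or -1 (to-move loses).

value(O./OX/XX/O., X) = +1

ply 1, X at O./OX/XX/O. | (0,1)=+1→OX/OX/XX/O.*; (3,1)=+1→O./OX/XX/OX
ply 2: OX/OX/XX/O. is terminal -1 (O); from O./OX/XX/O. depth 8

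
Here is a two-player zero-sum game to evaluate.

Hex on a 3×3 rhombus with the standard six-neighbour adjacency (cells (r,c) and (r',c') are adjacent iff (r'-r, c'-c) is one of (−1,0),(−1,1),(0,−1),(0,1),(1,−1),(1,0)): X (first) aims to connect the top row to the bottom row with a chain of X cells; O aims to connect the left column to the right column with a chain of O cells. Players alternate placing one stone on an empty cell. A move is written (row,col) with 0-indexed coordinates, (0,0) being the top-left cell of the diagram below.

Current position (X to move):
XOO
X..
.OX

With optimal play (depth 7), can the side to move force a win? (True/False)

[XOO/X../.OX] X move#1: (1,1):+1/XOO/XX./.OX*, (1,2):+1/XOO/X.X/.OX, (2,0):+1/XOO/X../XOX
[XOO/XX./.OX] O move#2: (1,2):-1/XOO/XXO/.OX*, (2,0):-1/XOO/XX./OOX
[XOO/XXO/.OX] X move#3: (2,0):+1/XOO/XXO/XOX*
[XOO/XXO/XOX] end (terminal -1, O#4); searched XOO/X../.OX to 7

X winning at [XOO/X../.OX]: True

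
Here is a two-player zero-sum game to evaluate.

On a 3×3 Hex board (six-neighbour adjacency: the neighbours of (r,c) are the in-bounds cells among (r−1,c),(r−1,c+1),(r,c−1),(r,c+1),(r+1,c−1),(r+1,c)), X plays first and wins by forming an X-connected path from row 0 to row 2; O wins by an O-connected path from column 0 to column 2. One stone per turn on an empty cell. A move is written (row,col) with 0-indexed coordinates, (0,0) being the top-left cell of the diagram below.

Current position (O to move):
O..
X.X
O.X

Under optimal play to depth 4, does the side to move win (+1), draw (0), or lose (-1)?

value(O../X.X/O.X, O) = +1

ply 1, O at O../X.X/O.X | (0,1)=-1→OO./X.X/O.X; (0,2)=+1→O.O/X.X/O.X*; (1,1)=-1→O../XOX/O.X; (2,1)=-1→O../X.X/OOX
ply 2, X at O.O/X.X/O.X | (0,1)=-1→OXO/X.X/O.X*; (1,1)=-1→O.O/XXX/O.X; (2,1)=-1→O.O/X.X/OXX
ply 3, O at OXO/X.X/O.X | (1,1)=+1→OXO/XOX/O.X*; (2,1)=-1→OXO/X.X/OOX
ply 4: OXO/XOX/O.X is terminal -1 (X); from O../X.X/O.X depth 4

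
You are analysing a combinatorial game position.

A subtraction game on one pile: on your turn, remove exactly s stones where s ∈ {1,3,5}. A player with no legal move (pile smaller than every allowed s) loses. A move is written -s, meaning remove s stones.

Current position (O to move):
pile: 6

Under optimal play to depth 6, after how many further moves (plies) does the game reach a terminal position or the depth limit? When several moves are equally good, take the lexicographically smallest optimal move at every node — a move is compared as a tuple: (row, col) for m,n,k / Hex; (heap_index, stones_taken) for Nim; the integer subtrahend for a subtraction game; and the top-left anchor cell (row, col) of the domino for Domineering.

p1 O@[6]: -1[5]-1* -3[3]-1 -5[1]-1
p2 X@[5]: -1[4]+1* -3[2]+1 -5[0]+1
p3 O@[4]: -1[3]-1* -3[1]-1
p4 X@[3]: -1[2]+1* -3[0]+1
p5 O@[2]: -1[1]-1*
p6 X@[1]: -1[0]+1*
p7 O@[0] terminal -1; root [6] d6

PV length from [6]: 6 plies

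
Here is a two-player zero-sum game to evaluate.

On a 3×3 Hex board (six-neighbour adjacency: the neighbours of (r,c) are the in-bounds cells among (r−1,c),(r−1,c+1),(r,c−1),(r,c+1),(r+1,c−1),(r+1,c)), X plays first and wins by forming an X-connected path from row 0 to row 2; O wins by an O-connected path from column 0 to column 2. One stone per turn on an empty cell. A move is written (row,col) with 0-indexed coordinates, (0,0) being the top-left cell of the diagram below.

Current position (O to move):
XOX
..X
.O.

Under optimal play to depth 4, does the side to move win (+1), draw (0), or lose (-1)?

value(XOX/..X/.O., O) = -1

p1 O@[XOX/..X/.O.]: (1,0)[XOX/O.X/.O.]-1* (1,1)[XOX/.OX/.O.]-1 (2,0)[XOX/..X/OO.]-1 (2,2)[XOX/..X/.OO]-1
p2 X@[XOX/O.X/.O.]: (1,1)[XOX/OXX/.O.]+1* (2,0)[XOX/O.X/XO.]+1 (2,2)[XOX/O.X/.OX]+1
p3 O@[XOX/OXX/.O.]: (2,0)[XOX/OXX/OO.]-1* (2,2)[XOX/OXX/.OO]-1
p4 X@[XOX/OXX/OO.]: (2,2)[XOX/OXX/OOX]+1*
p5 O@[XOX/OXX/OOX] terminal -1; root [XOX/..X/.O.] d4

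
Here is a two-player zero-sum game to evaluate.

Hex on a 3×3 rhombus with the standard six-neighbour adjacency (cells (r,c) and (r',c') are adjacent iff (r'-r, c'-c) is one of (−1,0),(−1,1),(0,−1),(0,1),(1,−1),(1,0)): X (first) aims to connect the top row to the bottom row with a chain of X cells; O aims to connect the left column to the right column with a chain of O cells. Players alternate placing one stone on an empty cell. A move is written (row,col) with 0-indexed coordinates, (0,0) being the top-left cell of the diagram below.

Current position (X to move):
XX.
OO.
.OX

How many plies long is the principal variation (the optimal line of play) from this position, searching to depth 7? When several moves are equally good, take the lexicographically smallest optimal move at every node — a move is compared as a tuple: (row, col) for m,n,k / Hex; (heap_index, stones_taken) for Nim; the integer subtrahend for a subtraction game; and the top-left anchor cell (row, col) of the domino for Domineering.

p1 X@[XX./OO./.OX]: (0,2)[XXX/OO./.OX]-1* (1,2)[XX./OOX/.OX]-1 (2,0)[XX./OO./XOX]-1
p2 O@[XXX/OO./.OX]: (1,2)[XXX/OOO/.OX]+1* (2,0)[XXX/OO./OOX]-1
p3 X@[XXX/OOO/.OX] terminal -1; root [XX./OO./.OX] d7

PV length from [XX./OO./.OX]: 2 plies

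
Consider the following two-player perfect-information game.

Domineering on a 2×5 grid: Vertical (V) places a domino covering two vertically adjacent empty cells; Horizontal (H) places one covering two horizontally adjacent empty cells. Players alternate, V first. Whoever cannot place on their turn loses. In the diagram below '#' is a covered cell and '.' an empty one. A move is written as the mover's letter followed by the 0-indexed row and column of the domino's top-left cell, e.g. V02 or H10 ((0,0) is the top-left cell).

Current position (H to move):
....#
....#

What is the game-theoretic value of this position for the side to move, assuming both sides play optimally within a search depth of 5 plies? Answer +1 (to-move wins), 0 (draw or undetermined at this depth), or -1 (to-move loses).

ply 1, H at ....#/....# | H00=-1→##..#/....#; H01=+1→.##.#/....#*; H02=-1→..###/....#; H10=-1→....#/##..#; H11=+1→....#/.##.#; H12=-1→....#/..###
ply 2, V at .##.#/....# | V00=-1→###.#/#...#*; V03=-1→.####/...##
ply 3, H at ###.#/#...# | H11=-1→###.#/###.#; H12=+1→###.#/#.###*
ply 4: ###.#/#.### is terminal -1 (V); from ....#/....# depth 5

value(....#/....#, H) = +1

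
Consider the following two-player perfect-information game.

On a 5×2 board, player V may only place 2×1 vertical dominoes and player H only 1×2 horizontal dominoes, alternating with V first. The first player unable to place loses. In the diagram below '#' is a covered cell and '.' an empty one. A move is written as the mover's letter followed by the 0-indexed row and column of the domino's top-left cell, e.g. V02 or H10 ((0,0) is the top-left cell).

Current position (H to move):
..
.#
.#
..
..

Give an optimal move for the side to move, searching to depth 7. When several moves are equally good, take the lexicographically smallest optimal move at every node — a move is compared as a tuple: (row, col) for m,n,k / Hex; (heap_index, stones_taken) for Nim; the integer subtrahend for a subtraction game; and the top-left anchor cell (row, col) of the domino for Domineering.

[../.#/.#/../..] H move#1: H00:-1/##/.#/.#/../.., H30:+1/../.#/.#/##/..*, H40:+1/../.#/.#/../##
[../.#/.#/##/..] V move#2: V00:-1/#./##/.#/##/..*, V10:-1/../##/##/##/..
[#./##/.#/##/..] H move#3: H40:+1/#./##/.#/##/##*
[#./##/.#/##/##] end (terminal -1, V#4); searched ../.#/.#/../.. to 7

H's best at [../.#/.#/../..]: H30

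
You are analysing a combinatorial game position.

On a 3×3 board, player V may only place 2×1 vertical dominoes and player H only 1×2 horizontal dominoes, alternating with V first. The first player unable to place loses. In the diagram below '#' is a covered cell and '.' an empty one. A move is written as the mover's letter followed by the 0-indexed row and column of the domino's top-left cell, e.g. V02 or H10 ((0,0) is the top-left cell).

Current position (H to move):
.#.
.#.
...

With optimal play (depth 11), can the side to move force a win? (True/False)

H winning at [.#./.#./...]: False

[.#./.#./...] H move#1: H20:-1/.#./.#./##.*, H21:-1/.#./.#./.##
[.#./.#./##.] V move#2: V00:+1/##./##./##.*, V02:+1/.##/.##/##., V12:+1/.#./.##/###
[##./##./##.] end (terminal -1, H#3); searched .#./.#./... to 11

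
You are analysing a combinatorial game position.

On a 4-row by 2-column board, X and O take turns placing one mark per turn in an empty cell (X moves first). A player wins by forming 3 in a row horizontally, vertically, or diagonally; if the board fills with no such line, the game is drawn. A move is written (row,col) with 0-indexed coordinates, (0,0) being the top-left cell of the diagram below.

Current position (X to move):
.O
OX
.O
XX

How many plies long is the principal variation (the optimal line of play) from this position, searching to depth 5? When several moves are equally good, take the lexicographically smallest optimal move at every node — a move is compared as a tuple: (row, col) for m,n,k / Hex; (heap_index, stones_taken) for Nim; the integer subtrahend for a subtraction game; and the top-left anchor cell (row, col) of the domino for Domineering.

PV length from [.O/OX/.O/XX]: 2 plies

ply 1, X at .O/OX/.O/XX | (0,0)=+0→XO/OX/.O/XX*; (2,0)=+0→.O/OX/XO/XX
ply 2, O at XO/OX/.O/XX | (2,0)=+0→XO/OX/OO/XX*
ply 3: XO/OX/OO/XX is terminal +0 (X); from .O/OX/.O/XX depth 5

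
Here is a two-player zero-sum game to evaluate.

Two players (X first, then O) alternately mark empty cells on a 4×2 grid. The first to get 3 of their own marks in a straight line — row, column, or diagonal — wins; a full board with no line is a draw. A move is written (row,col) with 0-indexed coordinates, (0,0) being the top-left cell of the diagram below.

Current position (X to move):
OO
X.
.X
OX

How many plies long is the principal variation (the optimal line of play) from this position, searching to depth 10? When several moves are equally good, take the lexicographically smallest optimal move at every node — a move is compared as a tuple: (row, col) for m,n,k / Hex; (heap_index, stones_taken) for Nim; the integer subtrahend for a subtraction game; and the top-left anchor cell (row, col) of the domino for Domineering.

PV length from [OO/X./.X/OX]: 1 ply

p1 X@[OO/X./.X/OX]: (1,1)[OO/XX/.X/OX]+1* (2,0)[OO/X./XX/OX]+0
p2 O@[OO/XX/.X/OX] terminal -1; root [OO/X./.X/OX] d10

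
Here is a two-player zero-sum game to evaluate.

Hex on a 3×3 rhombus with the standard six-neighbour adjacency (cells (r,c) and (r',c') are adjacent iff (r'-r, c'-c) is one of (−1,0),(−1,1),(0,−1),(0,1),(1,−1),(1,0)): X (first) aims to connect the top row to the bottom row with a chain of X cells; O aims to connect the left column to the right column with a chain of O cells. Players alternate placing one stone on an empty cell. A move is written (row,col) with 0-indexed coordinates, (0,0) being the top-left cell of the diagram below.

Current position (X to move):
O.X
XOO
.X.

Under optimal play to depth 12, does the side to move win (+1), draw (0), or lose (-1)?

value(O.X/XOO/.X., X) = -1

ply 1, X at O.X/XOO/.X. | (0,1)=-1→OXX/XOO/.X.*; (2,0)=-1→O.X/XOO/XX.; (2,2)=-1→O.X/XOO/.XX
ply 2, O at OXX/XOO/.X. | (2,0)=+1→OXX/XOO/OX.*; (2,2)=-1→OXX/XOO/.XO
ply 3: OXX/XOO/OX. is terminal -1 (X); from O.X/XOO/.X. depth 12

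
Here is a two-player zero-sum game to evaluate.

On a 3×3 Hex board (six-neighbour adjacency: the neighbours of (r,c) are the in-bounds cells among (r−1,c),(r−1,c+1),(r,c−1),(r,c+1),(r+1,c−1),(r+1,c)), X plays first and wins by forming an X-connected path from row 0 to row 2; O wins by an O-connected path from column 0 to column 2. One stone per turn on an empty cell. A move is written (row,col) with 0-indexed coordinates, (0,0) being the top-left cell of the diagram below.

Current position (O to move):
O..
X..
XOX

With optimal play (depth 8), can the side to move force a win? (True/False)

O winning at [O../X../XOX]: False

[O../X../XOX] O move#1: (0,1):-1/OO./X../XOX*, (0,2):-1/O.O/X../XOX, (1,1):-1/O../XO./XOX, (1,2):-1/O../X.O/XOX
[OO./X../XOX] X move#2: (0,2):+1/OOX/X../XOX*, (1,1):-1/OO./XX./XOX, (1,2):-1/OO./X.X/XOX
[OOX/X../XOX] O move#3: (1,1):-1/OOX/XO./XOX*, (1,2):-1/OOX/X.O/XOX
[OOX/XO./XOX] X move#4: (1,2):+1/OOX/XOX/XOX*
[OOX/XOX/XOX] end (terminal -1, O#5); searched O../X../XOX to 8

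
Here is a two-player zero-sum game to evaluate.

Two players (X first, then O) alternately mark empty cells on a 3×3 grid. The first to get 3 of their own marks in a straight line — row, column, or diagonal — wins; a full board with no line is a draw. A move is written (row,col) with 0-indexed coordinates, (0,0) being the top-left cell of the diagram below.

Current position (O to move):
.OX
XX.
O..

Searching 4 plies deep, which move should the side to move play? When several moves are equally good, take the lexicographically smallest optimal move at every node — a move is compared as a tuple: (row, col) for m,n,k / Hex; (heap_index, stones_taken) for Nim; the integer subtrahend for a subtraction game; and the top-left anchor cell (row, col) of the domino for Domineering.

p1 O@[.OX/XX./O..]: (0,0)[OOX/XX./O..]-1 (1,2)[.OX/XXO/O..]+0* (2,1)[.OX/XX./OO.]-1 (2,2)[.OX/XX./O.O]-1
p2 X@[.OX/XXO/O..]: (0,0)[XOX/XXO/O..]+0* (2,1)[.OX/XXO/OX.]+0 (2,2)[.OX/XXO/O.X]+0
p3 O@[XOX/XXO/O..]: (2,1)[XOX/XXO/OO.]-1 (2,2)[XOX/XXO/O.O]+0*
p4 X@[XOX/XXO/O.O]: (2,1)[XOX/XXO/OXO]+0*
p5 O@[XOX/XXO/OXO] terminal +0; root [.OX/XX./O..] d4

O's best at [.OX/XX./O..]: (1,2)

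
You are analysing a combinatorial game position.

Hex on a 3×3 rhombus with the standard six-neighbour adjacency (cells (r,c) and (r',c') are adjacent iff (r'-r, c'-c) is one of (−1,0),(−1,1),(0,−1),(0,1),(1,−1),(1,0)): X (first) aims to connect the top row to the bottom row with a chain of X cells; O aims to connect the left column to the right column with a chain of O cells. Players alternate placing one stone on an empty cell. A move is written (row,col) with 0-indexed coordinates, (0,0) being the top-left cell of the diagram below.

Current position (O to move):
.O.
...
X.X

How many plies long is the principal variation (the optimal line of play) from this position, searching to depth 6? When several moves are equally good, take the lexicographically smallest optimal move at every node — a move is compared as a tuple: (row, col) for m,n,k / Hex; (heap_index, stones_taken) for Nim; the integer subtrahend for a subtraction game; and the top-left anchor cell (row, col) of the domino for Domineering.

[.O./.../X.X] O move#1: (0,0):-1/OO./.../X.X, (0,2):+1/.OO/.../X.X*, (1,0):-1/.O./O../X.X, (1,1):+1/.O./.O./X.X, (1,2):+1/.O./..O/X.X, (2,1):-1/.O./.../XOX
[.OO/.../X.X] X move#2: (0,0):-1/XOO/.../X.X*, (1,0):-1/.OO/X../X.X, (1,1):-1/.OO/.X./X.X, (1,2):-1/.OO/..X/X.X, (2,1):-1/.OO/.../XXX
[XOO/.../X.X] O move#3: (1,0):+1/XOO/O../X.X*, (1,1):-1/XOO/.O./X.X, (1,2):-1/XOO/..O/X.X, (2,1):-1/XOO/.../XOX
[XOO/O../X.X] end (terminal -1, X#4); searched .O./.../X.X to 6

PV length from [.O./.../X.X]: 3 plies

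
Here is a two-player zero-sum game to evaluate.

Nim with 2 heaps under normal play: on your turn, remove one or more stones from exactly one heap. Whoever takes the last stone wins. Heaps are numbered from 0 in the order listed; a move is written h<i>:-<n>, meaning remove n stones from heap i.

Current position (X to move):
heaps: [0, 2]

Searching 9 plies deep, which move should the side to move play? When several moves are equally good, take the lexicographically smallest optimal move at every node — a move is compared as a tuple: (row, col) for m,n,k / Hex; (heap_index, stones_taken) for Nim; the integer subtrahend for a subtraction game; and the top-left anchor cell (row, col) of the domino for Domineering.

X's best at [(0,2)]: h1:-2

ply 1, X at (0,2) | h1:-1=-1→(0,1); h1:-2=+1→(0,0)*
ply 2: (0,0) is terminal -1 (O); from (0,2) depth 9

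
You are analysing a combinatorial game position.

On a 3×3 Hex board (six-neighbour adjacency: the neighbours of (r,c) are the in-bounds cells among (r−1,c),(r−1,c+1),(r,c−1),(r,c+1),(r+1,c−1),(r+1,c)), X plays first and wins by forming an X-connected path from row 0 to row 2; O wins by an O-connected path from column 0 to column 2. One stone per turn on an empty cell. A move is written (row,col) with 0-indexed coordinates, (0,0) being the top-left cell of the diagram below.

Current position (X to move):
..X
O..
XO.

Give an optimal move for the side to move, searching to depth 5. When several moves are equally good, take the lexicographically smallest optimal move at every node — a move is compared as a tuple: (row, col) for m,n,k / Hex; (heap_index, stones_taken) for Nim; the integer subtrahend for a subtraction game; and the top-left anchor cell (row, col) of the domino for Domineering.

X's best at [..X/O../XO.]: (1,1)

p1 X@[..X/O../XO.]: (0,0)[X.X/O../XO.]-1 (0,1)[.XX/O../XO.]-1 (1,1)[..X/OX./XO.]+1* (1,2)[..X/O.X/XO.]+1 (2,2)[..X/O../XOX]+1
p2 O@[..X/OX./XO.] terminal -1; root [..X/O../XO.] d5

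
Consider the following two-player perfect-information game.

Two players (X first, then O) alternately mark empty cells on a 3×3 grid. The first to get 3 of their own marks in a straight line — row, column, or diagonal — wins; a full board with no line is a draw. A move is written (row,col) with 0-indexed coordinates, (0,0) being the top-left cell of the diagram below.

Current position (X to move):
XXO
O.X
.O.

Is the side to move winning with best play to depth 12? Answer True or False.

[XXO/O.X/.O.] X move#1: (1,1):+0/XXO/OXX/.O.*, (2,0):+0/XXO/O.X/XO., (2,2):+0/XXO/O.X/.OX
[XXO/OXX/.O.] O move#2: (2,0):-1/XXO/OXX/OO., (2,2):+0/XXO/OXX/.OO*
[XXO/OXX/.OO] X move#3: (2,0):+0/XXO/OXX/XOO*
[XXO/OXX/XOO] end (terminal +0, O#4); searched XXO/O.X/.O. to 12

X winning at [XXO/O.X/.O.]: False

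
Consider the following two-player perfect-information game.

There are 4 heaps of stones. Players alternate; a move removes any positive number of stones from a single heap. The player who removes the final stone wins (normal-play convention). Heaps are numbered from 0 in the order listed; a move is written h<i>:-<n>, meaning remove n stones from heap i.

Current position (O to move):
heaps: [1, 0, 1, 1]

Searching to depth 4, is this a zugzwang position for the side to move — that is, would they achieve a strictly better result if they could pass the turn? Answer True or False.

p1 O@[(1,0,1,1)]: h0:-1[(0,0,1,1)]+1* h2:-1[(1,0,0,1)]+1 h3:-1[(1,0,1,0)]+1
p2 X@[(0,0,1,1)]: h2:-1[(0,0,0,1)]-1* h3:-1[(0,0,1,0)]-1
p3 O@[(0,0,0,1)]: h3:-1[(0,0,0,0)]+1*
p4 X@[(0,0,0,0)] terminal -1; root [(1,0,1,1)] d4
pass branch (X moves first from the same position):
  | p1 X@[(1,0,1,1)]: h0:-1[(0,0,1,1)]+1* h2:-1[(1,0,0,1)]+1 h3:-1[(1,0,1,0)]+1
  | p2 O@[(0,0,1,1)]: h2:-1[(0,0,0,1)]-1* h3:-1[(0,0,1,0)]-1
  | p3 X@[(0,0,0,1)]: h3:-1[(0,0,0,0)]+1*
  | p4 O@[(0,0,0,0)] terminal -1; root [(1,0,1,1)] d4
O moving scores +1; O passing scores -1

zugzwang((1,0,1,1), O) = False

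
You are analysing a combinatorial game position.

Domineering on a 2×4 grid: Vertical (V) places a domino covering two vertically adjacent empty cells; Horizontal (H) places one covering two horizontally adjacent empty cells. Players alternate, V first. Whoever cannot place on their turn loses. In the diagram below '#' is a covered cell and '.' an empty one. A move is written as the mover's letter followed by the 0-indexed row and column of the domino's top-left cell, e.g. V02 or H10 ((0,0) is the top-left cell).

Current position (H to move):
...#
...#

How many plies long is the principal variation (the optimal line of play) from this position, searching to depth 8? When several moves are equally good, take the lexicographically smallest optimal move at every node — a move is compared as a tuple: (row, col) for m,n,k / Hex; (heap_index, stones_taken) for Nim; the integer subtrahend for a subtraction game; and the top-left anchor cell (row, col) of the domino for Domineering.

p1 H@[...#/...#]: H00[##.#/...#]+1* H01[.###/...#]+1 H10[...#/##.#]+1 H11[...#/.###]+1
p2 V@[##.#/...#]: V02[####/..##]-1*
p3 H@[####/..##]: H10[####/####]+1*
p4 V@[####/####] terminal -1; root [...#/...#] d8

PV length from [...#/...#]: 3 plies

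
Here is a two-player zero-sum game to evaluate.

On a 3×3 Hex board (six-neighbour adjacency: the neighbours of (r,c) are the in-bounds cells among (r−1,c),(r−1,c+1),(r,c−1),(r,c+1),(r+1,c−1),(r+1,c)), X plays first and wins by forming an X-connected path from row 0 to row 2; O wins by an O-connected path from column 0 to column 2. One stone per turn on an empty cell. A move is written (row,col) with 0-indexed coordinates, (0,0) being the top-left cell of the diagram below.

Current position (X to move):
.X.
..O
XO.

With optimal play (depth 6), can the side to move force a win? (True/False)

X winning at [.X./..O/XO.]: True

p1 X@[.X./..O/XO.]: (0,0)[XX./..O/XO.]+1* (0,2)[.XX/..O/XO.]+1 (1,0)[.X./X.O/XO.]+1 (1,1)[.X./.XO/XO.]+1 (2,2)[.X./..O/XOX]+1
p2 O@[XX./..O/XO.]: (0,2)[XXO/..O/XO.]-1* (1,0)[XX./O.O/XO.]-1 (1,1)[XX./.OO/XO.]-1 (2,2)[XX./..O/XOO]-1
p3 X@[XXO/..O/XO.]: (1,0)[XXO/X.O/XO.]+1* (1,1)[XXO/.XO/XO.]+1 (2,2)[XXO/..O/XOX]+1
p4 O@[XXO/X.O/XO.] terminal -1; root [.X./..O/XO.] d6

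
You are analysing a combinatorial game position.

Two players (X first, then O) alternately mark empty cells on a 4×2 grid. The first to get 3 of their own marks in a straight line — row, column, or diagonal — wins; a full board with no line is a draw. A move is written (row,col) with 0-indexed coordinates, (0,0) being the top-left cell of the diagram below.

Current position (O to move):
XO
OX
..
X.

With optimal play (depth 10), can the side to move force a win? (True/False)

O winning at [XO/OX/../X.]: False

ply 1, O at XO/OX/../X. | (2,0)=+0→XO/OX/O./X.*; (2,1)=+0→XO/OX/.O/X.; (3,1)=+0→XO/OX/../XO
ply 2, X at XO/OX/O./X. | (2,1)=+0→XO/OX/OX/X.*; (3,1)=+0→XO/OX/O./XX
ply 3, O at XO/OX/OX/X. | (3,1)=+0→XO/OX/OX/XO*
ply 4: XO/OX/OX/XO is terminal +0 (X); from XO/OX/../X. depth 10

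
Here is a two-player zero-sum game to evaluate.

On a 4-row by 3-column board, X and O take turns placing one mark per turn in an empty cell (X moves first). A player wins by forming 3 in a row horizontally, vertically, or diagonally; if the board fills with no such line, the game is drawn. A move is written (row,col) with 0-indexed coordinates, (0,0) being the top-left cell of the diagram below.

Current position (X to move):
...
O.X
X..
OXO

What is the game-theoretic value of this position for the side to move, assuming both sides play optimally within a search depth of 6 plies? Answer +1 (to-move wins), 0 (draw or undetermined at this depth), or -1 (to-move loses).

value(.../O.X/X../OXO, X) = +1

[.../O.X/X../OXO] X move#1: (0,0):-1/X../O.X/X../OXO, (0,1):-1/.X./O.X/X../OXO, (0,2):-1/..X/O.X/X../OXO, (1,1):-1/.../OXX/X../OXO, (2,1):+1/.../O.X/XX./OXO*, (2,2):-1/.../O.X/X.X/OXO
[.../O.X/XX./OXO] O move#2: (0,0):-1/O../O.X/XX./OXO*, (0,1):-1/.O./O.X/XX./OXO, (0,2):-1/..O/O.X/XX./OXO, (1,1):-1/.../OOX/XX./OXO, (2,2):-1/.../O.X/XXO/OXO
[O../O.X/XX./OXO] X move#3: (0,1):+1/OX./O.X/XX./OXO*, (0,2):+1/O.X/O.X/XX./OXO, (1,1):+1/O../OXX/XX./OXO, (2,2):+1/O../O.X/XXX/OXO
[OX./O.X/XX./OXO] O move#4: (0,2):-1/OXO/O.X/XX./OXO*, (1,1):-1/OX./OOX/XX./OXO, (2,2):-1/OX./O.X/XXO/OXO
[OXO/O.X/XX./OXO] X move#5: (1,1):+1/OXO/OXX/XX./OXO*, (2,2):+1/OXO/O.X/XXX/OXO
[OXO/OXX/XX./OXO] end (terminal -1, O#6); searched .../O.X/X../OXO to 6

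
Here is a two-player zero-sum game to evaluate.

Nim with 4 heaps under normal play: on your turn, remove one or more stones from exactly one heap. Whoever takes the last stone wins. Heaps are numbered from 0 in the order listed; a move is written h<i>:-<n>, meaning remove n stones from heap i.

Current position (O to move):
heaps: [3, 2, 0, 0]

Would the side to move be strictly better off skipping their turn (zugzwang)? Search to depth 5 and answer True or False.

ply 1, O at (3,2,0,0) | h0:-1=+1→(2,2,0,0)*; h0:-2=-1→(1,2,0,0); h0:-3=-1→(0,2,0,0); h1:-1=-1→(3,1,0,0); h1:-2=-1→(3,0,0,0)
ply 2, X at (2,2,0,0) | h0:-1=-1→(1,2,0,0)*; h0:-2=-1→(0,2,0,0); h1:-1=-1→(2,1,0,0); h1:-2=-1→(2,0,0,0)
ply 3, O at (1,2,0,0) | h0:-1=-1→(0,2,0,0); h1:-1=+1→(1,1,0,0)*; h1:-2=-1→(1,0,0,0)
ply 4, X at (1,1,0,0) | h0:-1=-1→(0,1,0,0)*; h1:-1=-1→(1,0,0,0)
ply 5, O at (0,1,0,0) | h1:-1=+1→(0,0,0,0)*
ply 6: (0,0,0,0) is terminal -1 (X); from (3,2,0,0) depth 5
if O skipped the turn, X would face:
~ ply 1, X at (3,2,0,0) | h0:-1=+1→(2,2,0,0)*; h0:-2=-1→(1,2,0,0); h0:-3=-1→(0,2,0,0); h1:-1=-1→(3,1,0,0); h1:-2=-1→(3,0,0,0)
~ ply 2, O at (2,2,0,0) | h0:-1=-1→(1,2,0,0)*; h0:-2=-1→(0,2,0,0); h1:-1=-1→(2,1,0,0); h1:-2=-1→(2,0,0,0)
~ ply 3, X at (1,2,0,0) | h0:-1=-1→(0,2,0,0); h1:-1=+1→(1,1,0,0)*; h1:-2=-1→(1,0,0,0)
~ ply 4, O at (1,1,0,0) | h0:-1=-1→(0,1,0,0)*; h1:-1=-1→(1,0,0,0)
~ ply 5, X at (0,1,0,0) | h1:-1=+1→(0,0,0,0)*
~ ply 6: (0,0,0,0) is terminal -1 (O); from (3,2,0,0) depth 5
compare (O): move=+1 vs pass=-1

zugzwang((3,2,0,0), O) = False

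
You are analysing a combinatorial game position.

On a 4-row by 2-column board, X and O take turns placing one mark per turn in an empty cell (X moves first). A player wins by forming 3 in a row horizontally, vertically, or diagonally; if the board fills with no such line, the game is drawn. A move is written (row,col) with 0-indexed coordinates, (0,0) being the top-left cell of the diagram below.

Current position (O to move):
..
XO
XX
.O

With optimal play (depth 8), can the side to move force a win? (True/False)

O winning at [../XO/XX/.O]: False

p1 O@[../XO/XX/.O]: (0,0)[O./XO/XX/.O]-1* (0,1)[.O/XO/XX/.O]-1 (3,0)[../XO/XX/OO]-1
p2 X@[O./XO/XX/.O]: (0,1)[OX/XO/XX/.O]+0 (3,0)[O./XO/XX/XO]+1*
p3 O@[O./XO/XX/XO] terminal -1; root [../XO/XX/.O] d8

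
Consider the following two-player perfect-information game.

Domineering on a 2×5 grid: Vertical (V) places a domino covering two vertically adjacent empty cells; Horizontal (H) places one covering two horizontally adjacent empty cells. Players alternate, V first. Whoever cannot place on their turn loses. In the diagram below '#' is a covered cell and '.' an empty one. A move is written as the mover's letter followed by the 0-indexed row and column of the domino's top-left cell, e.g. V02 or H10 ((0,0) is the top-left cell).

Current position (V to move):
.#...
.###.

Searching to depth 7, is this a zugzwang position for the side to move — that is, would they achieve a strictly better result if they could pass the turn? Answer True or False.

zugzwang(.#.../.###., V) = False

p1 V@[.#.../.###.]: V00[##.../####.]-1 V04[.#..#/.####]+1*
p2 H@[.#..#/.####]: H02[.####/.####]-1*
p3 V@[.####/.####]: V00[#####/#####]+1*
p4 H@[#####/#####] terminal -1; root [.#.../.###.] d7
if V skipped the turn, H would face:
~ p1 H@[.#.../.###.]: H02[.###./.###.]-1* H03[.#.##/.###.]-1
~ p2 V@[.###./.###.]: V00[####./####.]+1* V04[.####/.####]+1
~ p3 H@[####./####.] terminal -1; root [.#.../.###.] d7
compare (V): move=+1 vs pass=+1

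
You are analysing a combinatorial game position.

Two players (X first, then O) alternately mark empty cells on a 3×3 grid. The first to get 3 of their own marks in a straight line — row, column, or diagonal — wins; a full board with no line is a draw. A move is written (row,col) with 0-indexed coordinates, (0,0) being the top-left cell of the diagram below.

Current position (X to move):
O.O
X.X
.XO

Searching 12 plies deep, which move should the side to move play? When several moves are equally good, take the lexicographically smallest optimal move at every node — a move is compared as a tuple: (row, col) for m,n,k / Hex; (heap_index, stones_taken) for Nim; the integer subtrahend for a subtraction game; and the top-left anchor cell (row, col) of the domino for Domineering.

X's best at [O.O/X.X/.XO]: (1,1)

[O.O/X.X/.XO] X move#1: (0,1):-1/OXO/X.X/.XO, (1,1):+1/O.O/XXX/.XO*, (2,0):-1/O.O/X.X/XXO
[O.O/XXX/.XO] end (terminal -1, O#2); searched O.O/X.X/.XO to 12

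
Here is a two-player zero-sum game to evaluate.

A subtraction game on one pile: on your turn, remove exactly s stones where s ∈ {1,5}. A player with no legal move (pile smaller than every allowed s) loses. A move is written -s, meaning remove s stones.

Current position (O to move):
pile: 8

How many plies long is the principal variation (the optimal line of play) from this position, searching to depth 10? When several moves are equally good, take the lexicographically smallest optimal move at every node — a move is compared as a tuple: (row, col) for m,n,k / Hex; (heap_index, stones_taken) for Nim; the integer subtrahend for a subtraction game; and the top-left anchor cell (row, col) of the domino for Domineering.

PV length from [8]: 8 plies

p1 O@[8]: -1[7]-1* -5[3]-1
p2 X@[7]: -1[6]+1* -5[2]+1
p3 O@[6]: -1[5]-1* -5[1]-1
p4 X@[5]: -1[4]+1* -5[0]+1
p5 O@[4]: -1[3]-1*
p6 X@[3]: -1[2]+1*
p7 O@[2]: -1[1]-1*
p8 X@[1]: -1[0]+1*
p9 O@[0] terminal -1; root [8] d10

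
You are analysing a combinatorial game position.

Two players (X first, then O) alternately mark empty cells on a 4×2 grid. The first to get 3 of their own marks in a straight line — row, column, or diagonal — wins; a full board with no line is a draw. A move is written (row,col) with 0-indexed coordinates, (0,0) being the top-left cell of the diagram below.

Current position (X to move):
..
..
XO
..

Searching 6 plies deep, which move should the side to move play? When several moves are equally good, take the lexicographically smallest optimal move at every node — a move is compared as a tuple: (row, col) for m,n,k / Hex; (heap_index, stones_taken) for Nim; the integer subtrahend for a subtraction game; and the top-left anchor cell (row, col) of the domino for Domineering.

ply 1, X at ../../XO/.. | (0,0)=+0→X./../XO/..; (0,1)=+0→.X/../XO/..; (1,0)=+1→../X./XO/..*; (1,1)=+0→../.X/XO/..; (3,0)=+0→../../XO/X.; (3,1)=+0→../../XO/.X
ply 2, O at ../X./XO/.. | (0,0)=-1→O./X./XO/..*; (0,1)=-1→.O/X./XO/..; (1,1)=-1→../XO/XO/..; (3,0)=-1→../X./XO/O.; (3,1)=-1→../X./XO/.O
ply 3, X at O./X./XO/.. | (0,1)=+0→OX/X./XO/..; (1,1)=+0→O./XX/XO/..; (3,0)=+1→O./X./XO/X.*; (3,1)=+0→O./X./XO/.X
ply 4: O./X./XO/X. is terminal -1 (O); from ../../XO/.. depth 6

X's best at [../../XO/..]: (1,0)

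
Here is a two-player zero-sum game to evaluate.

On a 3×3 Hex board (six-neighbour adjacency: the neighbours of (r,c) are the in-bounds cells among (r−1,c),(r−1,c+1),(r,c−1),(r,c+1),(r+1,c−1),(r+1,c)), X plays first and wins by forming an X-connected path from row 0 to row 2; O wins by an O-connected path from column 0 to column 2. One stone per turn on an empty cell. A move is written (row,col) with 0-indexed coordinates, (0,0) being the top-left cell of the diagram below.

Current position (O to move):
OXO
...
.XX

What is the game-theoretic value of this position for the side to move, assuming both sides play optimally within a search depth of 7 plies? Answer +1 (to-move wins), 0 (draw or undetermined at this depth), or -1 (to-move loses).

ply 1, O at OXO/.../.XX | (1,0)=-1→OXO/O../.XX; (1,1)=+1→OXO/.O./.XX*; (1,2)=-1→OXO/..O/.XX; (2,0)=-1→OXO/.../OXX
ply 2, X at OXO/.O./.XX | (1,0)=-1→OXO/XO./.XX*; (1,2)=-1→OXO/.OX/.XX; (2,0)=-1→OXO/.O./XXX
ply 3, O at OXO/XO./.XX | (1,2)=-1→OXO/XOO/.XX; (2,0)=+1→OXO/XO./OXX*
ply 4: OXO/XO./OXX is terminal -1 (X); from OXO/.../.XX depth 7

value(OXO/.../.XX, O) = +1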